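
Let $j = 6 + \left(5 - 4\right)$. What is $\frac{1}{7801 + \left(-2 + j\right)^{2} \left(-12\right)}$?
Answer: $\frac{1}{7501} \approx 0.00013332$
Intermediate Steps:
$j = 7$ ($j = 6 + 1 = 7$)
$\frac{1}{7801 + \left(-2 + j\right)^{2} \left(-12\right)} = \frac{1}{7801 + \left(-2 + 7\right)^{2} \left(-12\right)} = \frac{1}{7801 + 5^{2} \left(-12\right)} = \frac{1}{7801 + 25 \left(-12\right)} = \frac{1}{7801 - 300} = \frac{1}{7501}$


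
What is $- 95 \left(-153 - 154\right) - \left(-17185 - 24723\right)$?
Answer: $71073$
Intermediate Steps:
$- 95 \left(-153 - 154\right) - \left(-17185 - 24723\right) = \left(-95\right) \left(-307\right) - -41908 = 29165 + 41908 = 71073$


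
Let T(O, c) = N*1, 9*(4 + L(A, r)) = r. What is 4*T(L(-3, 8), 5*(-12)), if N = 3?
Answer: 12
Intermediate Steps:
L(A, r) = -4 + r/9
T(O, c) = 3 (T(O, c) = 3*1 = 3)
4*T(L(-3, 8), 5*(-12)) = 4*3 = 12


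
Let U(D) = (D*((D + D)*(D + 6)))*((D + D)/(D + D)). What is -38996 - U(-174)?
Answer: 10133740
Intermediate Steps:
U(D) = 2*D²*(6 + D) (U(D) = (D*((2*D)*(6 + D)))*((2*D)/((2*D))) = (D*(2*D*(6 + D)))*((2*D)*(1/(2*D))) = (2*D²*(6 + D))*1 = 2*D²*(6 + D))
-38996 - U(-174) = -38996 - 2*(-174)²*(6 - 174) = -38996 - 2*30276*(-168) = -38996 - 1*(-10172736) = -38996 + 10172736 = 10133740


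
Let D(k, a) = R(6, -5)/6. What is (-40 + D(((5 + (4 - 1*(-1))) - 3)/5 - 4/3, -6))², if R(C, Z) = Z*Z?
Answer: 46225/36 ≈ 1284.0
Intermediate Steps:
R(C, Z) = Z²
D(k, a) = 25/6 (D(k, a) = (-5)²/6 = 25*(⅙) = 25/6)
(-40 + D(((5 + (4 - 1*(-1))) - 3)/5 - 4/3, -6))² = (-40 + 25/6)² = (-215/6)² = 46225/36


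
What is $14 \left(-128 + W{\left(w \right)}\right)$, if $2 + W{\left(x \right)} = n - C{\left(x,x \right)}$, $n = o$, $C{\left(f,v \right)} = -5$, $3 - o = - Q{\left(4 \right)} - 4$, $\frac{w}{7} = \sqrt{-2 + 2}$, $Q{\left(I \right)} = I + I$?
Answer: $-1540$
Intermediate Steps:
$Q{\left(I \right)} = 2 I$
$w = 0$ ($w = 7 \sqrt{-2 + 2} = 7 \sqrt{0} = 7 \cdot 0 = 0$)
$o = 15$ ($o = 3 - \left(- 2 \cdot 4 - 4\right) = 3 - \left(\left(-1\right) 8 - 4\right) = 3 - \left(-8 - 4\right) = 3 - -12 = 3 + 12 = 15$)
$n = 15$
$W{\left(x \right)} = 18$ ($W{\left(x \right)} = -2 + \left(15 - -5\right) = -2 + \left(15 + 5\right) = -2 + 20 = 18$)
$14 \left(-128 + W{\left(w \right)}\right) = 14 \left(-128 + 18\right) = 14 \left(-110\right) = -1540$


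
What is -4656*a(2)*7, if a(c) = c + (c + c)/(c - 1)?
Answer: -195552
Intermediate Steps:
a(c) = c + 2*c/(-1 + c) (a(c) = c + (2*c)/(-1 + c) = c + 2*c/(-1 + c))
-4656*a(2)*7 = -4656*2*(1 + 2)/(-1 + 2)*7 = -4656*2*3/1*7 = -4656*2*1*3*7 = -27936*7 = -4656*42 = -195552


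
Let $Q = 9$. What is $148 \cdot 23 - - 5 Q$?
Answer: $3449$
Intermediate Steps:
$148 \cdot 23 - - 5 Q = 148 \cdot 23 - \left(-5\right) 9 = 3404 - -45 = 3404 + 45 = 3449$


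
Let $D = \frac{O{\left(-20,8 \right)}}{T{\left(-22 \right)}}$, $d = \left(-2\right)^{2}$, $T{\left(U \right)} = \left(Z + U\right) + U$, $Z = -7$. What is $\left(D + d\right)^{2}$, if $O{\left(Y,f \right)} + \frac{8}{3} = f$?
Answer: $\frac{355216}{23409} \approx 15.174$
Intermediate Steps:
$T{\left(U \right)} = -7 + 2 U$ ($T{\left(U \right)} = \left(-7 + U\right) + U = -7 + 2 U$)
$O{\left(Y,f \right)} = - \frac{8}{3} + f$
$d = 4$
$D = - \frac{16}{153}$ ($D = \frac{- \frac{8}{3} + 8}{-7 + 2 \left(-22\right)} = \frac{16}{3 \left(-7 - 44\right)} = \frac{16}{3 \left(-51\right)} = \frac{16}{3} \left(- \frac{1}{51}\right) = - \frac{16}{153} \approx -0.10458$)
$\left(D + d\right)^{2} = \left(- \frac{16}{153} + 4\right)^{2} = \left(\frac{596}{153}\right)^{2} = \frac{355216}{23409}$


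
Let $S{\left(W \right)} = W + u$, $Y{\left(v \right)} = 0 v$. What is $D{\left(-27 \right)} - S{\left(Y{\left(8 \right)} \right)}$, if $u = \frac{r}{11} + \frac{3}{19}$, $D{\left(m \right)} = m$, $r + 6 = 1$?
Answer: $- \frac{5581}{209} \approx -26.703$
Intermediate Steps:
$r = -5$ ($r = -6 + 1 = -5$)
$Y{\left(v \right)} = 0$
$u = - \frac{62}{209}$ ($u = - \frac{5}{11} + \frac{3}{19} = - \frac{62}{209} \approx -0.29665$)
$S{\left(W \right)} = - \frac{62}{209} + W$ ($S{\left(W \right)} = W - \frac{62}{209} = - \frac{62}{209} + W$)
$D{\left(-27 \right)} - S{\left(Y{\left(8 \right)} \right)} = -27 - \left(- \frac{62}{209} + 0\right) = -27 - - \frac{62}{209} = -27 + \frac{62}{209} = - \frac{5581}{209}$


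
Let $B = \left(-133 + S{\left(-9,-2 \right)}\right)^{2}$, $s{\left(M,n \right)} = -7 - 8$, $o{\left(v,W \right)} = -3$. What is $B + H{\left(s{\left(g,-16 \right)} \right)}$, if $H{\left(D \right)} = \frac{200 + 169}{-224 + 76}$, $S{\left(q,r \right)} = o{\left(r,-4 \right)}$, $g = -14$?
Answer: $\frac{2737039}{148} \approx 18494.0$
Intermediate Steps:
$S{\left(q,r \right)} = -3$
$s{\left(M,n \right)} = -15$
$H{\left(D \right)} = - \frac{369}{148}$ ($H{\left(D \right)} = \frac{369}{-148} = 369 \left(- \frac{1}{148}\right) = - \frac{369}{148}$)
$B = 18496$ ($B = \left(-133 - 3\right)^{2} = \left(-136\right)^{2} = 18496$)
$B + H{\left(s{\left(g,-16 \right)} \right)} = 18496 - \frac{369}{148} = \frac{2737039}{148}$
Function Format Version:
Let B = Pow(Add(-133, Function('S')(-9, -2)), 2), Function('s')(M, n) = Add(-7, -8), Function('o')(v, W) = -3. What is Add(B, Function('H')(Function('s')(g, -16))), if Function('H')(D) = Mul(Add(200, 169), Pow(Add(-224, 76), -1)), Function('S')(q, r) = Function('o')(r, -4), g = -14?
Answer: Rational(2737039, 148) ≈ 18494.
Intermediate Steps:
Function('S')(q, r) = -3
Function('s')(M, n) = -15
Function('H')(D) = Rational(-369, 148) (Function('H')(D) = Mul(369, Pow(-148, -1)) = Mul(369, Rational(-1, 148)) = Rational(-369, 148))
B = 18496 (B = Pow(Add(-133, -3), 2) = Pow(-136, 2) = 18496)
Add(B, Function('H')(Function('s')(g, -16))) = Add(18496, Rational(-369, 148)) = Rational(2737039, 148)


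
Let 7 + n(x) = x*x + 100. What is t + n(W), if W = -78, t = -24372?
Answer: -18195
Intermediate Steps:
n(x) = 93 + x² (n(x) = -7 + (x*x + 100) = -7 + (x² + 100) = -7 + (100 + x²) = 93 + x²)
t + n(W) = -24372 + (93 + (-78)²) = -24372 + (93 + 6084) = -24372 + 6177 = -18195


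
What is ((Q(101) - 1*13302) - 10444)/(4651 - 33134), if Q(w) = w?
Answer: 23645/28483 ≈ 0.83014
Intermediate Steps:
((Q(101) - 1*13302) - 10444)/(4651 - 33134) = ((101 - 1*13302) - 10444)/(4651 - 33134) = ((101 - 13302) - 10444)/(-28483) = (-13201 - 10444)*(-1/28483) = -23645*(-1/28483) = 23645/28483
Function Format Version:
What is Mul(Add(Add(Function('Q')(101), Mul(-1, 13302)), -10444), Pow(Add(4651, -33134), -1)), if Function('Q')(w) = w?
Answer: Rational(23645, 28483) ≈ 0.83014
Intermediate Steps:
Mul(Add(Add(Function('Q')(101), Mul(-1, 13302)), -10444), Pow(Add(4651, -33134), -1)) = Mul(Add(Add(101, Mul(-1, 13302)), -10444), Pow(Add(4651, -33134), -1)) = Mul(Add(Add(101, -13302), -10444), Pow(-28483, -1)) = Mul(Add(-13201, -10444), Rational(-1, 28483)) = Mul(-23645, Rational(-1, 28483)) = Rational(23645, 28483)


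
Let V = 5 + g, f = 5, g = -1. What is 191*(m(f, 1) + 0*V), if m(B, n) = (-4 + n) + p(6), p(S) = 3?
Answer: 0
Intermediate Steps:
V = 4 (V = 5 - 1 = 4)
m(B, n) = -1 + n (m(B, n) = (-4 + n) + 3 = -1 + n)
191*(m(f, 1) + 0*V) = 191*((-1 + 1) + 0*4) = 191*(0 + 0) = 191*0 = 0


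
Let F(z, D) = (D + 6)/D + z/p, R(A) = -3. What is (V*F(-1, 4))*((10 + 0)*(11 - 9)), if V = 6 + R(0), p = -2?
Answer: 180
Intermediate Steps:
F(z, D) = -z/2 + (6 + D)/D (F(z, D) = (D + 6)/D + z/(-2) = (6 + D)/D + z*(-½) = (6 + D)/D - z/2 = -z/2 + (6 + D)/D)
V = 3 (V = 6 - 3 = 3)
(V*F(-1, 4))*((10 + 0)*(11 - 9)) = (3*(1 + 6/4 - ½*(-1)))*((10 + 0)*(11 - 9)) = (3*(1 + 6*(¼) + ½))*(10*2) = (3*(1 + 3/2 + ½))*20 = (3*3)*20 = 9*20 = 180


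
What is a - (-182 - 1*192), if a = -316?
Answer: 58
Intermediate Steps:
a - (-182 - 1*192) = -316 - (-182 - 1*192) = -316 - (-182 - 192) = -316 - 1*(-374) = -316 + 374 = 58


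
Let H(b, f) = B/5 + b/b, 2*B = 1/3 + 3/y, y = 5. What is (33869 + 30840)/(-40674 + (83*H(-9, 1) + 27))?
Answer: -4853175/3041719 ≈ -1.5955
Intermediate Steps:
B = 7/15 (B = (1/3 + 3/5)/2 = (1*(⅓) + 3*(⅕))/2 = (⅓ + ⅗)/2 = (½)*(14/15) = 7/15 ≈ 0.46667)
H(b, f) = 82/75 (H(b, f) = (7/15)/5 + b/b = (7/15)*(⅕) + 1 = 7/75 + 1 = 82/75)
(33869 + 30840)/(-40674 + (83*H(-9, 1) + 27)) = (33869 + 30840)/(-40674 + (83*(82/75) + 27)) = 64709/(-40674 + (6806/75 + 27)) = 64709/(-40674 + 8831/75) = 64709/(-3041719/75) = 64709*(-75/3041719) = -4853175/3041719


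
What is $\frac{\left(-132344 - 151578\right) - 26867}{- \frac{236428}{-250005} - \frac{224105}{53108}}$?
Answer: $\frac{4126428079911060}{43471152301} \approx 94923.0$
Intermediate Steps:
$\frac{\left(-132344 - 151578\right) - 26867}{- \frac{236428}{-250005} - \frac{224105}{53108}} = \frac{-283922 - 26867}{\left(-236428\right) \left(- \frac{1}{250005}\right) - \frac{224105}{53108}} = - \frac{310789}{\frac{236428}{250005} - \frac{224105}{53108}} = - \frac{310789}{- \frac{43471152301}{13277265540}} = \left(-310789\right) \left(- \frac{13277265540}{43471152301}\right) = \frac{4126428079911060}{43471152301}$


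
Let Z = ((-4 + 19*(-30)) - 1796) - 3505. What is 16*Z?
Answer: -94000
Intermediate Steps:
Z = -5875 (Z = ((-4 - 570) - 1796) - 3505 = (-574 - 1796) - 3505 = -2370 - 3505 = -5875)
16*Z = 16*(-5875) = -94000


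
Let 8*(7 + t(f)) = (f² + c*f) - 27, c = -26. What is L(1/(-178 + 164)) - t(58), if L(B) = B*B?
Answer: -86875/392 ≈ -221.62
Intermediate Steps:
L(B) = B²
t(f) = -83/8 - 13*f/4 + f²/8 (t(f) = -7 + ((f² - 26*f) - 27)/8 = -7 + (-27 + f² - 26*f)/8 = -7 + (-27/8 - 13*f/4 + f²/8) = -83/8 - 13*f/4 + f²/8)
L(1/(-178 + 164)) - t(58) = (1/(-178 + 164))² - (-83/8 - 13/4*58 + (⅛)*58²) = (1/(-14))² - (-83/8 - 377/2 + (⅛)*3364) = (-1/14)² - (-83/8 - 377/2 + 841/2) = 1/196 - 1*1773/8 = 1/196 - 1773/8 = -86875/392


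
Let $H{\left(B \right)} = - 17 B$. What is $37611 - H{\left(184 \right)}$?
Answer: $40739$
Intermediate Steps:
$37611 - H{\left(184 \right)} = 37611 - \left(-17\right) 184 = 37611 - -3128 = 37611 + 3128 = 40739$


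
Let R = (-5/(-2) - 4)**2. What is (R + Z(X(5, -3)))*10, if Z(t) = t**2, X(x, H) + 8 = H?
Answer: 2465/2 ≈ 1232.5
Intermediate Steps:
X(x, H) = -8 + H
R = 9/4 (R = (-5*(-1/2) - 4)**2 = (5/2 - 4)**2 = (-3/2)**2 = 9/4 ≈ 2.2500)
(R + Z(X(5, -3)))*10 = (9/4 + (-8 - 3)**2)*10 = (9/4 + (-11)**2)*10 = (9/4 + 121)*10 = (493/4)*10 = 2465/2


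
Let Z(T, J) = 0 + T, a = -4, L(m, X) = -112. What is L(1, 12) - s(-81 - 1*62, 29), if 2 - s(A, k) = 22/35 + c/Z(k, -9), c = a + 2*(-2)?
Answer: -115352/1015 ≈ -113.65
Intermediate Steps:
Z(T, J) = T
c = -8 (c = -4 + 2*(-2) = -4 - 4 = -8)
s(A, k) = 48/35 + 8/k (s(A, k) = 2 - (22/35 - 8/k) = 2 + (-22/35 + 8/k) = 48/35 + 8/k)
L(1, 12) - s(-81 - 1*62, 29) = -112 - (48/35 + 8/29) = -112 - 1*1672/1015 = -112 - 1672/1015 = -115352/1015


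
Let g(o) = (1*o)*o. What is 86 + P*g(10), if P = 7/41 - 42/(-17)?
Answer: 244042/697 ≈ 350.13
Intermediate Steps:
g(o) = o**2 (g(o) = o*o = o**2)
P = 1841/697 (P = 7*(1/41) - 42*(-1/17) = 7/41 + 42/17 = 1841/697 ≈ 2.6413)
86 + P*g(10) = 86 + (1841/697)*10**2 = 86 + (1841/697)*100 = 86 + 184100/697 = 244042/697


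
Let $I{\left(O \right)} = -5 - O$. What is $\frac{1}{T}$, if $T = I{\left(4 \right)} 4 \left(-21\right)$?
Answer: $\frac{1}{756} \approx 0.0013228$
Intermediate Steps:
$T = 756$ ($T = \left(-5 - 4\right) 4 \left(-21\right) = \left(-9\right) 4 \left(-21\right) = \left(-36\right) \left(-21\right) = 756$)
$\frac{1}{T} = \frac{1}{756}$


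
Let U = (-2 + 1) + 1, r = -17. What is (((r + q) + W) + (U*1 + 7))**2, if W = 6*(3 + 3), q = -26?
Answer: 0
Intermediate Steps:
U = 0 (U = -1 + 1 = 0)
W = 36 (W = 6*6 = 36)
(((r + q) + W) + (U*1 + 7))**2 = (((-17 - 26) + 36) + (0*1 + 7))**2 = ((-43 + 36) + (0 + 7))**2 = (-7 + 7)**2 = 0**2 = 0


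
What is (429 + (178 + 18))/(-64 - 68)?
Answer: -625/132 ≈ -4.7348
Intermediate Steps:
(429 + (178 + 18))/(-64 - 68) = (429 + 196)/(-132) = 625*(-1/132) = -625/132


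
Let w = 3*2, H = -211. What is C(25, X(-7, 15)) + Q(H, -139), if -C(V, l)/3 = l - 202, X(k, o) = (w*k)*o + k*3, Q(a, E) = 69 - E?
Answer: 2767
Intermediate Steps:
w = 6
X(k, o) = 3*k + 6*k*o (X(k, o) = (6*k)*o + k*3 = 6*k*o + 3*k = 3*k + 6*k*o)
C(V, l) = 606 - 3*l (C(V, l) = -3*(l - 202) = -3*(-202 + l) = 606 - 3*l)
C(25, X(-7, 15)) + Q(H, -139) = (606 - 9*(-7)*(1 + 2*15)) + (69 - 1*(-139)) = (606 - 9*(-7)*(1 + 30)) + (69 + 139) = (606 - 9*(-7)*31) + 208 = (606 - 3*(-651)) + 208 = (606 + 1953) + 208 = 2559 + 208 = 2767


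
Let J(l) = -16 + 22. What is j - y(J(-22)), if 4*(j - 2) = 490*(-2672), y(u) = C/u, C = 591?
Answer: -654833/2 ≈ -3.2742e+5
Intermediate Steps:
J(l) = 6
y(u) = 591/u
j = -327318 (j = 2 + (490*(-2672))/4 = 2 + (¼)*(-1309280) = 2 - 327320 = -327318)
j - y(J(-22)) = -327318 - 591/6 = -327318 - 1*197/2 = -327318 - 197/2 = -654833/2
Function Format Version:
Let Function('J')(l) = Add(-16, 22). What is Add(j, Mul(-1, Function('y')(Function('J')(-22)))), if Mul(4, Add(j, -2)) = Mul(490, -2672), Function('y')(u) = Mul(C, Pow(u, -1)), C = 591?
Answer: Rational(-654833, 2) ≈ -3.2742e+5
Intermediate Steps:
Function('J')(l) = 6
Function('y')(u) = Mul(591, Pow(u, -1))
j = -327318 (j = Add(2, Mul(Rational(1, 4), Mul(490, -2672))) = Add(2, Mul(Rational(1, 4), -1309280)) = Add(2, -327320) = -327318)
Add(j, Mul(-1, Function('y')(Function('J')(-22)))) = Add(-327318, Mul(-1, Mul(591, Pow(6, -1)))) = Add(-327318, Mul(-1, Mul(591, Rational(1, 6)))) = Add(-327318, Mul(-1, Rational(197, 2))) = Add(-327318, Rational(-197, 2)) = Rational(-654833, 2)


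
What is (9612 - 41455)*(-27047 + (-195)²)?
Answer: -349572454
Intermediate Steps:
(9612 - 41455)*(-27047 + (-195)²) = -31843*(-27047 + 38025) = -31843*10978 = -349572454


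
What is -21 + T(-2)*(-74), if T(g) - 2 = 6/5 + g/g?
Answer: -1659/5 ≈ -331.80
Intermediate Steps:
T(g) = 21/5 (T(g) = 2 + (6/5 + g/g) = 2 + (6*(1/5) + 1) = 2 + (6/5 + 1) = 2 + 11/5 = 21/5)
-21 + T(-2)*(-74) = -21 + (21/5)*(-74) = -21 - 1554/5 = -1659/5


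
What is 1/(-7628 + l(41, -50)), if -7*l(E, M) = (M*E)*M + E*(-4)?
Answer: -7/155732 ≈ -4.4949e-5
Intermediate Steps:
l(E, M) = 4*E/7 - E*M**2/7 (l(E, M) = -((M*E)*M + E*(-4))/7 = -((E*M)*M - 4*E)/7 = -(E*M**2 - 4*E)/7 = -(-4*E + E*M**2)/7 = 4*E/7 - E*M**2/7)
1/(-7628 + l(41, -50)) = 1/(-7628 + (1/7)*41*(4 - 1*(-50)**2)) = 1/(-7628 + (1/7)*41*(4 - 1*2500)) = 1/(-7628 + (1/7)*41*(4 - 2500)) = 1/(-7628 + (1/7)*41*(-2496)) = 1/(-7628 - 102336/7) = 1/(-155732/7) = -7/155732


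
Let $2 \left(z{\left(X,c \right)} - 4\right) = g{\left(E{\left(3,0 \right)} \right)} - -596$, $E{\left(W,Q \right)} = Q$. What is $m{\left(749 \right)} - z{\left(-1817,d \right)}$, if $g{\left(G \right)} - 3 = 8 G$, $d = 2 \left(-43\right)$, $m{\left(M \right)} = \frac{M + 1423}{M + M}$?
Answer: $- \frac{452471}{1498} \approx -302.05$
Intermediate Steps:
$m{\left(M \right)} = \frac{1423 + M}{2 M}$
$d = -86$
$g{\left(G \right)} = 3 + 8 G$
$z{\left(X,c \right)} = \frac{607}{2}$ ($z{\left(X,c \right)} = 4 + \frac{\left(3 + 8 \cdot 0\right) - -596}{2} = 4 + \frac{\left(3 + 0\right) + 596}{2} = 4 + \frac{3 + 596}{2} = 4 + \frac{1}{2} \cdot 599 = 4 + \frac{599}{2} = \frac{607}{2}$)
$m{\left(749 \right)} - z{\left(-1817,d \right)} = \frac{1423 + 749}{2 \cdot 749} - \frac{607}{2} = \frac{1}{2} \cdot \frac{1}{749} \cdot 2172 - \frac{607}{2} = \frac{1086}{749} - \frac{607}{2} = - \frac{452471}{1498}$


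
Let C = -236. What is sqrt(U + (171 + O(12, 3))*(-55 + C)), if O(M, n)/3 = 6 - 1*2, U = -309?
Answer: I*sqrt(53562) ≈ 231.43*I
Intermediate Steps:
O(M, n) = 12 (O(M, n) = 3*(6 - 1*2) = 3*(6 - 2) = 3*4 = 12)
sqrt(U + (171 + O(12, 3))*(-55 + C)) = sqrt(-309 + (171 + 12)*(-55 - 236)) = sqrt(-309 + 183*(-291)) = sqrt(-309 - 53253) = sqrt(-53562) = I*sqrt(53562)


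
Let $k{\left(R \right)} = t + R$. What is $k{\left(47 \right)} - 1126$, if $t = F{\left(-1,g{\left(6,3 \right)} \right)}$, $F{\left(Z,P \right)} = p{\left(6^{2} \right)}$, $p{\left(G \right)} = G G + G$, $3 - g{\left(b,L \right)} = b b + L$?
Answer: $253$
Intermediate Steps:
$g{\left(b,L \right)} = 3 - L - b^{2}$ ($g{\left(b,L \right)} = 3 - \left(b b + L\right) = 3 - \left(b^{2} + L\right) = 3 - \left(L + b^{2}\right) = 3 - L - b^{2}$)
$p{\left(G \right)} = G + G^{2}$ ($p{\left(G \right)} = G^{2} + G = G + G^{2}$)
$F{\left(Z,P \right)} = 1332$ ($F{\left(Z,P \right)} = 6^{2} \left(1 + 6^{2}\right) = 36 \left(1 + 36\right) = 36 \cdot 37 = 1332$)
$t = 1332$
$k{\left(R \right)} = 1332 + R$
$k{\left(47 \right)} - 1126 = \left(1332 + 47\right) - 1126 = 1379 - 1126 = 253$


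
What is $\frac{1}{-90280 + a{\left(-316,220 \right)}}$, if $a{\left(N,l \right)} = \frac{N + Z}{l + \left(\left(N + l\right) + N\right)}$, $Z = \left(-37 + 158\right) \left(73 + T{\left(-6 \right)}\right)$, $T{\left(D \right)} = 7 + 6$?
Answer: $- \frac{96}{8671925} \approx -1.107 \cdot 10^{-5}$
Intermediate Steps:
$T{\left(D \right)} = 13$
$Z = 10406$ ($Z = \left(-37 + 158\right) \left(73 + 13\right) = 121 \cdot 86 = 10406$)
$a{\left(N,l \right)} = \frac{10406 + N}{2 N + 2 l}$ ($a{\left(N,l \right)} = \frac{N + 10406}{l + \left(\left(N + l\right) + N\right)} = \frac{10406 + N}{l + \left(l + 2 N\right)} = \frac{10406 + N}{2 N + 2 l}$)
$\frac{1}{-90280 + a{\left(-316,220 \right)}} = \frac{1}{-90280 + \frac{5203 + \frac{1}{2} \left(-316\right)}{-316 + 220}} = \frac{1}{-90280 + \frac{5203 - 158}{-96}} = \frac{1}{-90280 - \frac{5045}{96}} = \frac{1}{- \frac{8671925}{96}} = - \frac{96}{8671925}$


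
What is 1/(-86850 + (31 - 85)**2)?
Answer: -1/83934 ≈ -1.1914e-5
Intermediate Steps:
1/(-86850 + (31 - 85)**2) = 1/(-86850 + (-54)**2) = 1/(-86850 + 2916) = 1/(-83934) = -1/83934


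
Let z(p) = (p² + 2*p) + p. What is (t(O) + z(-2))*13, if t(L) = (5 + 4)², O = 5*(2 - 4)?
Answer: 1027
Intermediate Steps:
O = -10 (O = 5*(-2) = -10)
t(L) = 81 (t(L) = 9² = 81)
z(p) = p² + 3*p
(t(O) + z(-2))*13 = (81 - 2*(3 - 2))*13 = (81 - 2*1)*13 = (81 - 2)*13 = 79*13 = 1027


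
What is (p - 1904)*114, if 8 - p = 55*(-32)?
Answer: -15504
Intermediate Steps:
p = 1768 (p = 8 - 55*(-32) = 8 - 1*(-1760) = 8 + 1760 = 1768)
(p - 1904)*114 = (1768 - 1904)*114 = -136*114 = -15504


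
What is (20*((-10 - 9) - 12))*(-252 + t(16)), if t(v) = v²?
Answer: -2480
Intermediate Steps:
(20*((-10 - 9) - 12))*(-252 + t(16)) = (20*((-10 - 9) - 12))*(-252 + 16²) = (20*(-19 - 12))*(-252 + 256) = (20*(-31))*4 = -620*4 = -2480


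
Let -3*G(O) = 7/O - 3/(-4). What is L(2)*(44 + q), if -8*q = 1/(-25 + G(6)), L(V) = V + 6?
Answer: 324932/923 ≈ 352.04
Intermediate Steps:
L(V) = 6 + V
G(O) = -¼ - 7/(3*O) (G(O) = -(7/O - 3/(-4))/3 = -(7/O - 3*(-¼))/3 = -(7/O + ¾)/3 = -(¾ + 7/O)/3 = -¼ - 7/(3*O))
q = 9/1846 (q = -1/(8*(-25 + (1/12)*(-28 - 3*6)/6)) = -1/(8*(-25 + (1/12)*(⅙)*(-28 - 18))) = -1/(8*(-25 + (1/12)*(⅙)*(-46))) = -1/(8*(-25 - 23/36)) = -1/(8*(-923/36)) = -⅛*(-36/923) = 9/1846 ≈ 0.0048754)
L(2)*(44 + q) = (6 + 2)*(44 + 9/1846) = 8*(81233/1846) = 324932/923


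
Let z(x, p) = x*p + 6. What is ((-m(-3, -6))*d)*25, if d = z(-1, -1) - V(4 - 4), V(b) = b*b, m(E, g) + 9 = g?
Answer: 2625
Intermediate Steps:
m(E, g) = -9 + g
V(b) = b²
z(x, p) = 6 + p*x (z(x, p) = p*x + 6 = 6 + p*x)
d = 7 (d = (6 - 1*(-1)) - (4 - 4)² = (6 + 1) - 1*0² = 7 - 1*0 = 7 + 0 = 7)
((-m(-3, -6))*d)*25 = (-(-9 - 6)*7)*25 = (-1*(-15)*7)*25 = (15*7)*25 = 105*25 = 2625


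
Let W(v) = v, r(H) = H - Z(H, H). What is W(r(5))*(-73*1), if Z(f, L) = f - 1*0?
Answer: 0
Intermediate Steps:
Z(f, L) = f (Z(f, L) = f + 0 = f)
r(H) = 0 (r(H) = H - H = 0)
W(r(5))*(-73*1) = 0*(-73*1) = 0*(-73) = 0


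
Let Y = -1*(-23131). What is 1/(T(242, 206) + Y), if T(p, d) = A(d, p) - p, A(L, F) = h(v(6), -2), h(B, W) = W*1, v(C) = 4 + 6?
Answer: 1/22887 ≈ 4.3693e-5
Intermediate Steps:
v(C) = 10
h(B, W) = W
A(L, F) = -2
T(p, d) = -2 - p
Y = 23131
1/(T(242, 206) + Y) = 1/((-2 - 1*242) + 23131) = 1/((-2 - 242) + 23131) = 1/(-244 + 23131) = 1/22887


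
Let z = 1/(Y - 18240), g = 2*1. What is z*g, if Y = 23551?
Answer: 2/5311 ≈ 0.00037658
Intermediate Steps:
g = 2
z = 1/5311 (z = 1/(23551 - 18240) = 1/5311 ≈ 0.00018829)
z*g = (1/5311)*2 = 2/5311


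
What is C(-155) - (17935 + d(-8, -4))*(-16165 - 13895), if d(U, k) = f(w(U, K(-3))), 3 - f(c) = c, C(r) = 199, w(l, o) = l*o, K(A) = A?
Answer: 538495039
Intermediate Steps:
f(c) = 3 - c
d(U, k) = 3 + 3*U (d(U, k) = 3 - U*(-3) = 3 - (-3)*U = 3 + 3*U)
C(-155) - (17935 + d(-8, -4))*(-16165 - 13895) = 199 - (17935 + (3 + 3*(-8)))*(-16165 - 13895) = 199 - (17935 + (3 - 24))*(-30060) = 199 - (17935 - 21)*(-30060) = 199 - 17914*(-30060) = 199 - 1*(-538494840) = 199 + 538494840 = 538495039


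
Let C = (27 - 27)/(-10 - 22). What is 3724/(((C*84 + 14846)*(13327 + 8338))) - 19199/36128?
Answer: -441071767767/830011355680 ≈ -0.53140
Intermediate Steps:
C = 0 (C = 0/(-32) = 0*(-1/32) = 0)
3724/(((C*84 + 14846)*(13327 + 8338))) - 19199/36128 = 3724/(((0*84 + 14846)*(13327 + 8338))) - 19199/36128 = 3724/(((0 + 14846)*21665)) - 19199*1/36128 = 3724/((14846*21665)) - 19199/36128 = 3724/321638590 - 19199/36128 = 3724*(1/321638590) - 19199/36128 = 266/22974185 - 19199/36128 = -441071767767/830011355680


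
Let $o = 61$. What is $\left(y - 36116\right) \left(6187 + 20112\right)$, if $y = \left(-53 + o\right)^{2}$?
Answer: $-948131548$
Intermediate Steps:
$y = 64$ ($y = \left(-53 + 61\right)^{2} = 8^{2} = 64$)
$\left(y - 36116\right) \left(6187 + 20112\right) = \left(64 - 36116\right) \left(6187 + 20112\right) = \left(-36052\right) 26299 = -948131548$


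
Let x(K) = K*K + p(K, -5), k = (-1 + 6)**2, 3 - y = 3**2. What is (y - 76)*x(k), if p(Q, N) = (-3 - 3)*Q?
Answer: -38950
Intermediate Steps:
p(Q, N) = -6*Q
y = -6 (y = 3 - 1*3**2 = 3 - 1*9 = 3 - 9 = -6)
k = 25 (k = 5**2 = 25)
x(K) = K**2 - 6*K (x(K) = K*K - 6*K = K**2 - 6*K)
(y - 76)*x(k) = (-6 - 76)*(25*(-6 + 25)) = -2050*19 = -82*475 = -38950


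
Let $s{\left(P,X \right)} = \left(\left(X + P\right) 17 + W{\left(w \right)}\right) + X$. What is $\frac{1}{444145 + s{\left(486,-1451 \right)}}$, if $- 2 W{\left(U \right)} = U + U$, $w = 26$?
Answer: $\frac{1}{426263} \approx 2.346 \cdot 10^{-6}$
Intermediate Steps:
$W{\left(U \right)} = - U$ ($W{\left(U \right)} = - \frac{U + U}{2} = - \frac{2 U}{2} = - U$)
$s{\left(P,X \right)} = -26 + 17 P + 18 X$ ($s{\left(P,X \right)} = \left(\left(X + P\right) 17 - 26\right) + X = \left(\left(P + X\right) 17 - 26\right) + X = \left(\left(17 P + 17 X\right) - 26\right) + X = \left(-26 + 17 P + 17 X\right) + X = -26 + 17 P + 18 X$)
$\frac{1}{444145 + s{\left(486,-1451 \right)}} = \frac{1}{444145 + \left(-26 + 17 \cdot 486 + 18 \left(-1451\right)\right)} = \frac{1}{444145 - 17882} = \frac{1}{426263}$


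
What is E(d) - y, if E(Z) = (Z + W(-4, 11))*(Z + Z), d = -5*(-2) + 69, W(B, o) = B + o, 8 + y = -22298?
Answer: 35894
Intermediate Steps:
y = -22306 (y = -8 - 22298 = -22306)
d = 79 (d = 10 + 69 = 79)
E(Z) = 2*Z*(7 + Z) (E(Z) = (Z + (-4 + 11))*(Z + Z) = (Z + 7)*(2*Z) = (7 + Z)*(2*Z) = 2*Z*(7 + Z))
E(d) - y = 2*79*(7 + 79) - 1*(-22306) = 2*79*86 + 22306 = 13588 + 22306 = 35894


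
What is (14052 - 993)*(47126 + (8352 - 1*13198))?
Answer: 552134520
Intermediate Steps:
(14052 - 993)*(47126 + (8352 - 1*13198)) = 13059*(47126 + (8352 - 13198)) = 13059*(47126 - 4846) = 13059*42280 = 552134520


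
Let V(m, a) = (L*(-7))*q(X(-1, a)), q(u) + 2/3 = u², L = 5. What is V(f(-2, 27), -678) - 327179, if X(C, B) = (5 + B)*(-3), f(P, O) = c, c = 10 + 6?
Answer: -428999372/3 ≈ -1.4300e+8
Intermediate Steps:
c = 16
f(P, O) = 16
X(C, B) = -15 - 3*B
q(u) = -⅔ + u²
V(m, a) = 70/3 - 35*(-15 - 3*a)² (V(m, a) = (5*(-7))*(-⅔ + (-15 - 3*a)²) = -35*(-⅔ + (-15 - 3*a)²) = 70/3 - 35*(-15 - 3*a)²)
V(f(-2, 27), -678) - 327179 = (70/3 - 315*(5 - 678)²) - 327179 = (70/3 - 315*(-673)²) - 327179 = (70/3 - 315*452929) - 327179 = (70/3 - 142672635) - 327179 = -428017835/3 - 327179 = -428999372/3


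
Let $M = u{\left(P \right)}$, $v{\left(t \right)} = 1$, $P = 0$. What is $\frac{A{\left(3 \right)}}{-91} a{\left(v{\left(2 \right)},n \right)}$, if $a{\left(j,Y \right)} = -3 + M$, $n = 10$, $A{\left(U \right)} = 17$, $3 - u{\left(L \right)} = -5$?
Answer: $- \frac{85}{91} \approx -0.93407$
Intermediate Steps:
$u{\left(L \right)} = 8$ ($u{\left(L \right)} = 3 - -5 = 3 + 5 = 8$)
$M = 8$
$a{\left(j,Y \right)} = 5$ ($a{\left(j,Y \right)} = -3 + 8 = 5$)
$\frac{A{\left(3 \right)}}{-91} a{\left(v{\left(2 \right)},n \right)} = \frac{17}{-91} \cdot 5 = 17 \left(- \frac{1}{91}\right) 5 = \left(- \frac{17}{91}\right) 5 = - \frac{85}{91}$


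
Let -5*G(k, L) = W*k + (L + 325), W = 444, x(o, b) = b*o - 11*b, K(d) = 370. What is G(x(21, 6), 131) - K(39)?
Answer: -28946/5 ≈ -5789.2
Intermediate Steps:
x(o, b) = -11*b + b*o
G(k, L) = -65 - 444*k/5 - L/5 (G(k, L) = -(444*k + (L + 325))/5 = -(444*k + (325 + L))/5 = -(325 + L + 444*k)/5 = -65 - 444*k/5 - L/5)
G(x(21, 6), 131) - K(39) = (-65 - 2664*(-11 + 21)/5 - ⅕*131) - 1*370 = (-65 - 2664*10/5 - 131/5) - 370 = (-65 - 444/5*60 - 131/5) - 370 = (-65 - 5328 - 131/5) - 370 = -27096/5 - 370 = -28946/5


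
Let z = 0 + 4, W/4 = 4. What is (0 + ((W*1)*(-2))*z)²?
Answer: 16384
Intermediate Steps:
W = 16 (W = 4*4 = 16)
z = 4
(0 + ((W*1)*(-2))*z)² = (0 + ((16*1)*(-2))*4)² = (0 + (16*(-2))*4)² = (0 - 32*4)² = (0 - 128)² = (-128)² = 16384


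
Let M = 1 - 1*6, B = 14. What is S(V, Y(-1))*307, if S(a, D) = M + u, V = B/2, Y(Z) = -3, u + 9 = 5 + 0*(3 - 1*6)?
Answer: -2763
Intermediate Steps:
u = -4 (u = -9 + (5 + 0*(3 - 1*6)) = -9 + (5 + 0*(3 - 6)) = -9 + (5 + 0*(-3)) = -9 + (5 + 0) = -9 + 5 = -4)
V = 7 (V = 14/2 = 14*(1/2) = 7)
M = -5 (M = 1 - 6 = -5)
S(a, D) = -9 (S(a, D) = -5 - 4 = -9)
S(V, Y(-1))*307 = -9*307 = -2763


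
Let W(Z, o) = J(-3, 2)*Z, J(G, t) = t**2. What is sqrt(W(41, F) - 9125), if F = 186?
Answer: I*sqrt(8961) ≈ 94.663*I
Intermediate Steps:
W(Z, o) = 4*Z (W(Z, o) = 2**2*Z = 4*Z)
sqrt(W(41, F) - 9125) = sqrt(4*41 - 9125) = sqrt(164 - 9125) = sqrt(-8961) = I*sqrt(8961)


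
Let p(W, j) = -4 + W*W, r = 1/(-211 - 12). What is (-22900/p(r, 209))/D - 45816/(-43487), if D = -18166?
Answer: 11603291377354/15713983484643 ≈ 0.73841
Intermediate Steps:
r = -1/223 (r = 1/(-223) = -1/223 ≈ -0.0044843)
p(W, j) = -4 + W²
(-22900/p(r, 209))/D - 45816/(-43487) = -22900/(-4 + (-1/223)²)/(-18166) - 45816/(-43487) = -22900/(-4 + 1/49729)*(-1/18166) - 45816*(-1/43487) = -22900/(-198915/49729)*(-1/18166) + 45816/43487 = -22900*(-49729/198915)*(-1/18166) + 45816/43487 = (227758820/39783)*(-1/18166) + 45816/43487 = -113879410/361348989 + 45816/43487 = 11603291377354/15713983484643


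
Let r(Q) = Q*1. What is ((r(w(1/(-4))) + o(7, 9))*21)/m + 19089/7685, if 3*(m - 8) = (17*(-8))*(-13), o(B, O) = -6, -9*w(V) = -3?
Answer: 4494849/1967360 ≈ 2.2847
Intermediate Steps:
w(V) = ⅓ (w(V) = -⅑*(-3) = ⅓)
r(Q) = Q
m = 1792/3 (m = 8 + ((17*(-8))*(-13))/3 = 8 + (-136*(-13))/3 = 8 + (⅓)*1768 = 8 + 1768/3 = 1792/3 ≈ 597.33)
((r(w(1/(-4))) + o(7, 9))*21)/m + 19089/7685 = ((⅓ - 6)*21)/(1792/3) + 19089/7685 = -17/3*21*(3/1792) + 19089*(1/7685) = -119*3/1792 + 19089/7685 = -51/256 + 19089/7685 = 4494849/1967360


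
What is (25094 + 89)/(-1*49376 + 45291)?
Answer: -25183/4085 ≈ -6.1647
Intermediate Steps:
(25094 + 89)/(-1*49376 + 45291) = 25183/(-49376 + 45291) = 25183/(-4085) = 25183*(-1/4085) = -25183/4085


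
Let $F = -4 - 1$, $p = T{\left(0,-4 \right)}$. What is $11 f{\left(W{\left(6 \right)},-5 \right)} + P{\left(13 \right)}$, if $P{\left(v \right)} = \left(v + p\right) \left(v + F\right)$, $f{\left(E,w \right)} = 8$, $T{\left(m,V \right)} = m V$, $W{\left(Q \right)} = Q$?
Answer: $192$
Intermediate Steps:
$T{\left(m,V \right)} = V m$
$p = 0$ ($p = \left(-4\right) 0 = 0$)
$F = -5$
$P{\left(v \right)} = v \left(-5 + v\right)$ ($P{\left(v \right)} = \left(v + 0\right) \left(v - 5\right) = v \left(-5 + v\right)$)
$11 f{\left(W{\left(6 \right)},-5 \right)} + P{\left(13 \right)} = 11 \cdot 8 + 13 \left(-5 + 13\right) = 88 + 13 \cdot 8 = 88 + 104 = 192$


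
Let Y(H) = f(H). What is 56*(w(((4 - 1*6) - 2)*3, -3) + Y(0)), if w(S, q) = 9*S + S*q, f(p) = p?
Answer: -4032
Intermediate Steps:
Y(H) = H
56*(w(((4 - 1*6) - 2)*3, -3) + Y(0)) = 56*((((4 - 1*6) - 2)*3)*(9 - 3) + 0) = 56*((((4 - 6) - 2)*3)*6 + 0) = 56*(((-2 - 2)*3)*6 + 0) = 56*(-4*3*6 + 0) = 56*(-12*6 + 0) = 56*(-72 + 0) = 56*(-72) = -4032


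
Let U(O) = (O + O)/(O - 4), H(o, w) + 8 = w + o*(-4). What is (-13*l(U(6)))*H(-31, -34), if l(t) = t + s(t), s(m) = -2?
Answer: -4264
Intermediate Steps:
H(o, w) = -8 + w - 4*o (H(o, w) = -8 + (w + o*(-4)) = -8 + (w - 4*o) = -8 + w - 4*o)
U(O) = 2*O/(-4 + O) (U(O) = (2*O)/(-4 + O) = 2*O/(-4 + O))
l(t) = -2 + t (l(t) = t - 2 = -2 + t)
(-13*l(U(6)))*H(-31, -34) = (-13*(-2 + 2*6/(-4 + 6)))*(-8 - 34 - 4*(-31)) = (-13*(-2 + 2*6/2))*(-8 - 34 + 124) = -13*(-2 + 2*6*(½))*82 = -13*(-2 + 6)*82 = -13*4*82 = -52*82 = -4264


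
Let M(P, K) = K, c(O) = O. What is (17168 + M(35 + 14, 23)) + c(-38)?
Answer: 17153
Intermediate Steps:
(17168 + M(35 + 14, 23)) + c(-38) = (17168 + 23) - 38 = 17191 - 38 = 17153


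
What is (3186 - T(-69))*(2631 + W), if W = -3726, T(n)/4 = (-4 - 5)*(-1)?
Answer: -3449250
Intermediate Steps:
T(n) = 36 (T(n) = 4*((-4 - 5)*(-1)) = 4*(-9*(-1)) = 4*9 = 36)
(3186 - T(-69))*(2631 + W) = (3186 - 1*36)*(2631 - 3726) = (3186 - 36)*(-1095) = 3150*(-1095) = -3449250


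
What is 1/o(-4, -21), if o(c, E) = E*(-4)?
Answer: 1/84 ≈ 0.011905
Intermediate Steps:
o(c, E) = -4*E
1/o(-4, -21) = 1/(-4*(-21)) = 1/84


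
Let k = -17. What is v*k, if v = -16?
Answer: 272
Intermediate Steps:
v*k = -16*(-17) = 272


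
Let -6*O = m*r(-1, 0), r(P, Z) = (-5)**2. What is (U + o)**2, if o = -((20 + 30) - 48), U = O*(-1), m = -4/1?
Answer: 3136/9 ≈ 348.44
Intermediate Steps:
r(P, Z) = 25
m = -4 (m = -4*1 = -4)
O = 50/3 (O = -(-2)*25/3 = -1/6*(-100) = 50/3 ≈ 16.667)
U = -50/3 (U = (50/3)*(-1) = -50/3 ≈ -16.667)
o = -2 (o = -(50 - 48) = -1*2 = -2)
(U + o)**2 = (-50/3 - 2)**2 = (-56/3)**2 = 3136/9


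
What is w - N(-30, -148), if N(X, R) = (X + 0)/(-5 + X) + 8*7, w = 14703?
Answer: 102523/7 ≈ 14646.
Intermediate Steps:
N(X, R) = 56 + X/(-5 + X) (N(X, R) = X/(-5 + X) + 56 = 56 + X/(-5 + X))
w - N(-30, -148) = 14703 - (-280 + 57*(-30))/(-5 - 30) = 14703 - (-280 - 1710)/(-35) = 14703 - (-1)*(-1990)/35 = 14703 - 1*398/7 = 14703 - 398/7 = 102523/7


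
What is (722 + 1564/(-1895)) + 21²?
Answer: 2202321/1895 ≈ 1162.2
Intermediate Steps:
(722 + 1564/(-1895)) + 21² = (722 + 1564*(-1/1895)) + 441 = (722 - 1564/1895) + 441 = 1366626/1895 + 441 = 2202321/1895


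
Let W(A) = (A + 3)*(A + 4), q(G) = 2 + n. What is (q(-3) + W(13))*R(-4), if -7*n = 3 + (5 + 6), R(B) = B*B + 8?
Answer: 6528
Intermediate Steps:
R(B) = 8 + B² (R(B) = B² + 8 = 8 + B²)
n = -2 (n = -(3 + (5 + 6))/7 = -(3 + 11)/7 = -⅐*14 = -2)
q(G) = 0 (q(G) = 2 - 2 = 0)
W(A) = (3 + A)*(4 + A)
(q(-3) + W(13))*R(-4) = (0 + (12 + 13² + 7*13))*(8 + (-4)²) = (0 + (12 + 169 + 91))*(8 + 16) = (0 + 272)*24 = 272*24 = 6528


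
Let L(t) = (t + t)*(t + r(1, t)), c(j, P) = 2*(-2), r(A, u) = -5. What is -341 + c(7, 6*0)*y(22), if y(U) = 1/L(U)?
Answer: -63768/187 ≈ -341.01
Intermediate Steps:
c(j, P) = -4
L(t) = 2*t*(-5 + t) (L(t) = (t + t)*(t - 5) = (2*t)*(-5 + t) = 2*t*(-5 + t))
y(U) = 1/(2*U*(-5 + U))
-341 + c(7, 6*0)*y(22) = -341 - 2/(22*(-5 + 22)) = -341 - 2/(22*17) = -341 - 4*1/748 = -341 - 1/187 = -63768/187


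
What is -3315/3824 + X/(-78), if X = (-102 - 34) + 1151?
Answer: -2069965/149136 ≈ -13.880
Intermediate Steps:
X = 1015 (X = -136 + 1151 = 1015)
-3315/3824 + X/(-78) = -3315/3824 + 1015/(-78) = -3315*1/3824 + 1015*(-1/78) = -3315/3824 - 1015/78 = -2069965/149136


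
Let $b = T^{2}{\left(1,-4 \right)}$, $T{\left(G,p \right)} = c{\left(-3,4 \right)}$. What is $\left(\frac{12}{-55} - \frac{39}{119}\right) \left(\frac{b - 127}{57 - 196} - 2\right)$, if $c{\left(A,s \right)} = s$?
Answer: $\frac{596691}{909755} \approx 0.65588$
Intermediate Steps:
$T{\left(G,p \right)} = 4$
$b = 16$ ($b = 4^{2} = 16$)
$\left(\frac{12}{-55} - \frac{39}{119}\right) \left(\frac{b - 127}{57 - 196} - 2\right) = \left(\frac{12}{-55} - \frac{39}{119}\right) \left(\frac{16 - 127}{57 - 196} - 2\right) = \left(12 \left(- \frac{1}{55}\right) - \frac{39}{119}\right) \left(- \frac{111}{-139} - 2\right) = \left(- \frac{12}{55} - \frac{39}{119}\right) \left(\left(-111\right) \left(- \frac{1}{139}\right) - 2\right) = - \frac{3573 \left(\frac{111}{139} - 2\right)}{6545} = \left(- \frac{3573}{6545}\right) \left(- \frac{167}{139}\right) = \frac{596691}{909755}$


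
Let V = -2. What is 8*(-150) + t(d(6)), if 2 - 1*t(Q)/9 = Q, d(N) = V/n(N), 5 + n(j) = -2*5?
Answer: -5916/5 ≈ -1183.2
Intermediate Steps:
n(j) = -15 (n(j) = -5 - 2*5 = -5 - 10 = -15)
d(N) = 2/15 (d(N) = -2/(-15) = -2*(-1/15) = 2/15)
t(Q) = 18 - 9*Q
8*(-150) + t(d(6)) = 8*(-150) + (18 - 9*2/15) = -1200 + (18 - 6/5) = -1200 + 84/5 = -5916/5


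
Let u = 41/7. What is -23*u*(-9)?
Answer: 8487/7 ≈ 1212.4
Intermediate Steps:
u = 41/7 (u = 41*(1/7) = 41/7 ≈ 5.8571)
-23*u*(-9) = -23*41/7*(-9) = -943/7*(-9) = 8487/7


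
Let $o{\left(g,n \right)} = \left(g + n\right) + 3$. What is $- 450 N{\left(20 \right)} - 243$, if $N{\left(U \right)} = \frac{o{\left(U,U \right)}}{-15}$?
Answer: $1047$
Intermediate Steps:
$o{\left(g,n \right)} = 3 + g + n$
$N{\left(U \right)} = - \frac{1}{5} - \frac{2 U}{15}$ ($N{\left(U \right)} = \frac{3 + U + U}{-15} = \left(3 + 2 U\right) \left(- \frac{1}{15}\right) = - \frac{1}{5} - \frac{2 U}{15}$)
$- 450 N{\left(20 \right)} - 243 = - 450 \left(- \frac{1}{5} - \frac{8}{3}\right) - 243 = \left(-450\right) \left(- \frac{43}{15}\right) - 243 = 1290 - 243 = 1047$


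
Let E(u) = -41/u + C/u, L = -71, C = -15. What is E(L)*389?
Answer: 21784/71 ≈ 306.82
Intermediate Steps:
E(u) = -56/u (E(u) = -41/u - 15/u = -56/u)
E(L)*389 = -56/(-71)*389 = -56*(-1/71)*389 = (56/71)*389 = 21784/71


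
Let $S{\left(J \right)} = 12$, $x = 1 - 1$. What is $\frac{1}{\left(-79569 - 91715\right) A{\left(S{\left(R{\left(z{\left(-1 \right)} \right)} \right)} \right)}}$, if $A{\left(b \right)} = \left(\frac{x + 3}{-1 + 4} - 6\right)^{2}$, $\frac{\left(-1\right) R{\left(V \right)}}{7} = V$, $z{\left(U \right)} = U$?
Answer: $- \frac{1}{4282100} \approx -2.3353 \cdot 10^{-7}$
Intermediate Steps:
$x = 0$
$R{\left(V \right)} = - 7 V$
$A{\left(b \right)} = 25$ ($A{\left(b \right)} = \left(\frac{0 + 3}{-1 + 4} - 6\right)^{2} = \left(\frac{3}{3} - 6\right)^{2} = \left(3 \cdot \frac{1}{3} - 6\right)^{2} = \left(1 - 6\right)^{2} = \left(-5\right)^{2} = 25$)
$\frac{1}{\left(-79569 - 91715\right) A{\left(S{\left(R{\left(z{\left(-1 \right)} \right)} \right)} \right)}} = \frac{1}{\left(-79569 - 91715\right) 25} = \frac{1}{-171284} \cdot \frac{1}{25} = \left(- \frac{1}{171284}\right) \frac{1}{25} = - \frac{1}{4282100}$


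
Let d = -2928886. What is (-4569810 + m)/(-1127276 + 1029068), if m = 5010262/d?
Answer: 6692228770961/143820018144 ≈ 46.532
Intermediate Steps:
m = -2505131/1464443 (m = 5010262/(-2928886) = 5010262*(-1/2928886) = -2505131/1464443 ≈ -1.7106)
(-4569810 + m)/(-1127276 + 1029068) = (-4569810 - 2505131/1464443)/(-1127276 + 1029068) = -6692228770961/1464443/(-98208) = -6692228770961/1464443*(-1/98208) = 6692228770961/143820018144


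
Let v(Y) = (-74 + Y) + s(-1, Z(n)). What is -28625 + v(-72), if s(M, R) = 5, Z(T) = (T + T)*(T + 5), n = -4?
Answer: -28766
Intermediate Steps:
Z(T) = 2*T*(5 + T) (Z(T) = (2*T)*(5 + T) = 2*T*(5 + T))
v(Y) = -69 + Y (v(Y) = (-74 + Y) + 5 = -69 + Y)
-28625 + v(-72) = -28625 + (-69 - 72) = -28625 - 141 = -28766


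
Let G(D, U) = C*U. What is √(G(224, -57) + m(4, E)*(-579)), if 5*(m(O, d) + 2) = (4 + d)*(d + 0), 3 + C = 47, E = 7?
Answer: I*√256665/5 ≈ 101.32*I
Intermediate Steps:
C = 44 (C = -3 + 47 = 44)
m(O, d) = -2 + d*(4 + d)/5 (m(O, d) = -2 + ((4 + d)*(d + 0))/5 = -2 + ((4 + d)*d)/5 = -2 + (d*(4 + d))/5 = -2 + d*(4 + d)/5)
G(D, U) = 44*U
√(G(224, -57) + m(4, E)*(-579)) = √(44*(-57) + (-2 + (⅕)*7² + (⅘)*7)*(-579)) = √(-2508 + (-2 + (⅕)*49 + 28/5)*(-579)) = √(-2508 + (-2 + 49/5 + 28/5)*(-579)) = √(-2508 + (67/5)*(-579)) = √(-2508 - 38793/5) = √(-51333/5) = I*√256665/5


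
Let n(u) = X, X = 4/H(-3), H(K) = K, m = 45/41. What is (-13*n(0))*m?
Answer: 780/41 ≈ 19.024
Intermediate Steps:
m = 45/41 (m = 45*(1/41) = 45/41 ≈ 1.0976)
X = -4/3 (X = 4/(-3) = 4*(-⅓) = -4/3 ≈ -1.3333)
n(u) = -4/3
(-13*n(0))*m = -13*(-4/3)*(45/41) = (52/3)*(45/41) = 780/41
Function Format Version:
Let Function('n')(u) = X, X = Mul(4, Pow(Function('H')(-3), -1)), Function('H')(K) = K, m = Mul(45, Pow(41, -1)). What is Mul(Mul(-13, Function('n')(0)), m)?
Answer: Rational(780, 41) ≈ 19.024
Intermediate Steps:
m = Rational(45, 41) (m = Mul(45, Rational(1, 41)) = Rational(45, 41) ≈ 1.0976)
X = Rational(-4, 3) (X = Mul(4, Pow(-3, -1)) = Mul(4, Rational(-1, 3)) = Rational(-4, 3) ≈ -1.3333)
Function('n')(u) = Rational(-4, 3)
Mul(Mul(-13, Function('n')(0)), m) = Mul(Mul(-13, Rational(-4, 3)), Rational(45, 41)) = Mul(Rational(52, 3), Rational(45, 41)) = Rational(780, 41)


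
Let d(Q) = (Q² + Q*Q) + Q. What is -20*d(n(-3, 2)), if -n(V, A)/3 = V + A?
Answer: -420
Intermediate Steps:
n(V, A) = -3*A - 3*V (n(V, A) = -3*(V + A) = -3*(A + V) = -3*A - 3*V)
d(Q) = Q + 2*Q² (d(Q) = (Q² + Q²) + Q = 2*Q² + Q = Q + 2*Q²)
-20*d(n(-3, 2)) = -20*(-3*2 - 3*(-3))*(1 + 2*(-3*2 - 3*(-3))) = -20*(-6 + 9)*(1 + 2*(-6 + 9)) = -60*(1 + 2*3) = -60*(1 + 6) = -60*7 = -20*21 = -420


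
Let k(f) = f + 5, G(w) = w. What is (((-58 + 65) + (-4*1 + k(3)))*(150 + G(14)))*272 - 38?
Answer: 490650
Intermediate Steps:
k(f) = 5 + f
(((-58 + 65) + (-4*1 + k(3)))*(150 + G(14)))*272 - 38 = (((-58 + 65) + (-4*1 + (5 + 3)))*(150 + 14))*272 - 38 = ((7 + (-4 + 8))*164)*272 - 38 = ((7 + 4)*164)*272 - 38 = (11*164)*272 - 38 = 1804*272 - 38 = 490688 - 38 = 490650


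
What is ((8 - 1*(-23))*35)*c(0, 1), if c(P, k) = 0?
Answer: 0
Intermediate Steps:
((8 - 1*(-23))*35)*c(0, 1) = ((8 - 1*(-23))*35)*0 = ((8 + 23)*35)*0 = (31*35)*0 = 1085*0 = 0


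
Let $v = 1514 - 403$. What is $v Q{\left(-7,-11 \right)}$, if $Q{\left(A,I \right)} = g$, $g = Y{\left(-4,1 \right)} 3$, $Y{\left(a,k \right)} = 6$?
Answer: $19998$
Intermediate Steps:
$v = 1111$ ($v = 1514 - 403 = 1111$)
$g = 18$ ($g = 6 \cdot 3 = 18$)
$Q{\left(A,I \right)} = 18$
$v Q{\left(-7,-11 \right)} = 1111 \cdot 18 = 19998$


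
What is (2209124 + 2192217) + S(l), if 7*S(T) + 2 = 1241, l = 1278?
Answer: 4401518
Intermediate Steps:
S(T) = 177 (S(T) = -2/7 + (⅐)*1241 = -2/7 + 1241/7 = 177)
(2209124 + 2192217) + S(l) = (2209124 + 2192217) + 177 = 4401341 + 177 = 4401518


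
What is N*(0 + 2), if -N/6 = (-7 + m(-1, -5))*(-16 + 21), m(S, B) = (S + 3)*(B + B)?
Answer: 1620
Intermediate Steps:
m(S, B) = 2*B*(3 + S) (m(S, B) = (3 + S)*(2*B) = 2*B*(3 + S))
N = 810 (N = -6*(-7 + 2*(-5)*(3 - 1))*(-16 + 21) = -6*(-7 + 2*(-5)*2)*5 = -6*(-7 - 20)*5 = -(-162)*5 = -6*(-135) = 810)
N*(0 + 2) = 810*(0 + 2) = 810*2 = 1620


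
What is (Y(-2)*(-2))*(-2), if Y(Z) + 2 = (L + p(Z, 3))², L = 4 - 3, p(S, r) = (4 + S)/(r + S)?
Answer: 28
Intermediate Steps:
p(S, r) = (4 + S)/(S + r)
L = 1
Y(Z) = -2 + (1 + (4 + Z)/(3 + Z))² (Y(Z) = -2 + (1 + (4 + Z)/(Z + 3))² = -2 + (1 + (4 + Z)/(3 + Z))²)
(Y(-2)*(-2))*(-2) = ((-2 + (7 + 2*(-2))²/(3 - 2)²)*(-2))*(-2) = ((-2 + (7 - 4)²/1²)*(-2))*(-2) = ((-2 + 1*3²)*(-2))*(-2) = ((-2 + 1*9)*(-2))*(-2) = ((-2 + 9)*(-2))*(-2) = (7*(-2))*(-2) = -14*(-2) = 28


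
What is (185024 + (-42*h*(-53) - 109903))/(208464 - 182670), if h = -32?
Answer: 3889/25794 ≈ 0.15077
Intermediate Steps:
(185024 + (-42*h*(-53) - 109903))/(208464 - 182670) = (185024 + (-42*(-32)*(-53) - 109903))/(208464 - 182670) = (185024 + (1344*(-53) - 109903))/25794 = (185024 + (-71232 - 109903))*(1/25794) = (185024 - 181135)*(1/25794) = 3889*(1/25794) = 3889/25794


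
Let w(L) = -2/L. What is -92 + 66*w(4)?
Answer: -125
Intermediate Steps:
-92 + 66*w(4) = -92 + 66*(-2/4) = -92 + 66*(-2*1/4) = -92 + 66*(-1/2) = -92 - 33 = -125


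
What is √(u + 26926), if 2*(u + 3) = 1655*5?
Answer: √124242/2 ≈ 176.24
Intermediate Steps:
u = 8269/2 (u = -3 + (1655*5)/2 = -3 + (½)*8275 = -3 + 8275/2 = 8269/2 ≈ 4134.5)
√(u + 26926) = √(8269/2 + 26926) = √(62121/2) = √124242/2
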